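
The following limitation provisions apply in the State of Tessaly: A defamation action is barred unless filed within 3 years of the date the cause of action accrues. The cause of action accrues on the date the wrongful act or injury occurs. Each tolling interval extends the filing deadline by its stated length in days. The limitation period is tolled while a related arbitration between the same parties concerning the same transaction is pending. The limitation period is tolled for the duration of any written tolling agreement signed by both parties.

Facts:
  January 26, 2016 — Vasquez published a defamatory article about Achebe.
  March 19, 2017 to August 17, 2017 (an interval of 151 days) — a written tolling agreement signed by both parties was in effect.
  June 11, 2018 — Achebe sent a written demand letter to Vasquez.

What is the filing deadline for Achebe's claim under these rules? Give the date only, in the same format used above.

The cause of action accrued on January 26, 2016, the date of the act.
3 years from January 26, 2016 is January 26, 2019.
Because the written tolling agreement ran from March 19, 2017 to August 17, 2017, the deadline is extended by 151 days to June 26, 2019.
The other events in the timeline have no effect on the limitation period under the stated rules.

June 26, 2019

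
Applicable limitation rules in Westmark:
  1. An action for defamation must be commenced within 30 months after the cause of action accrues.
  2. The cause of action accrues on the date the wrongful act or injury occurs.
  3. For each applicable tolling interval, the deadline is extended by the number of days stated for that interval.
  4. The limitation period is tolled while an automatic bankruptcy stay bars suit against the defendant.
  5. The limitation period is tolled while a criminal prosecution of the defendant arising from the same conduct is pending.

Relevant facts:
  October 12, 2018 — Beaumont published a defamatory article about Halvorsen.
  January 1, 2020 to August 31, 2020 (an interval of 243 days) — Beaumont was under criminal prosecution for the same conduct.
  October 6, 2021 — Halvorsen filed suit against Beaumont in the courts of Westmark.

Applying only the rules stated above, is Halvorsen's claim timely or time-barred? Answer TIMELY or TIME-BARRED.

TIMELY

The claim accrued on October 12, 2018, when the wrongful act occurred.
30 months from October 12, 2018 is April 12, 2021.
The period was tolled for 243 days by the pending criminal prosecution (January 1, 2020 to August 31, 2020), pushing the deadline to December 11, 2021.
Filing on October 6, 2021 beat the December 11, 2021 deadline — the action is timely.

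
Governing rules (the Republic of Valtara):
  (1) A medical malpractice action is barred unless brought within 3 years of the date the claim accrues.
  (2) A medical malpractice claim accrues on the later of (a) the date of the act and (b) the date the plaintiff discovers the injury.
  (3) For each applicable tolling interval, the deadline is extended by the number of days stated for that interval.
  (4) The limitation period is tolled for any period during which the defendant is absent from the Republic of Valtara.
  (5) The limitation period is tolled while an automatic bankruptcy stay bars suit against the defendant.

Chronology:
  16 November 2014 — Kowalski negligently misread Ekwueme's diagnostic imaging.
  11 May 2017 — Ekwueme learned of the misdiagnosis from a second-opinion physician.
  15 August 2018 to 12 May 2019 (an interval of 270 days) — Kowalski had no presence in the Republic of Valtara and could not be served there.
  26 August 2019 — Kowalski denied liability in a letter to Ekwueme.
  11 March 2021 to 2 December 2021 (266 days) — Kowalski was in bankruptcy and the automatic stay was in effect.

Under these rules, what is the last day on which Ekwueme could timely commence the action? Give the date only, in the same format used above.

The claim accrued on 11 May 2017 — the later of the 16 November 2014 act and the 11 May 2017 discovery.
The untolled deadline — 3 years after 11 May 2017 — is 11 May 2020.
The defendant's absence from the jurisdiction from 15 August 2018 to 12 May 2019 tolled the period for 270 days, extending the deadline to 5 February 2021.
The automatic bankruptcy stay from 11 March 2021 to 2 December 2021 began after the period had already run on 5 February 2021, so it has no tolling effect.
The other events in the timeline have no effect on the limitation period under the stated rules.

5 February 2021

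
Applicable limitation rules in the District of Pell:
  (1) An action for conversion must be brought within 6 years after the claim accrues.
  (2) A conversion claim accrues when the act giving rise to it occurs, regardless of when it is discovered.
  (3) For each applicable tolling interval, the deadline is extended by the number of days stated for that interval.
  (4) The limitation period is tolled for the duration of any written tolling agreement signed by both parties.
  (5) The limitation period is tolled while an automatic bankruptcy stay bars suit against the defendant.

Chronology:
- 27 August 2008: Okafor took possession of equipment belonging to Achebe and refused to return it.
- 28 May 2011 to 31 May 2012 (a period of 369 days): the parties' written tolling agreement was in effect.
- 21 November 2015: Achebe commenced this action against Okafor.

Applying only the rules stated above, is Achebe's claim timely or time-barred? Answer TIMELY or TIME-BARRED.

The limitation period began to run on 27 August 2008.
The untolled deadline — 6 years after 27 August 2008 — is 27 August 2014.
The written tolling agreement from 28 May 2011 to 31 May 2012 tolled the period for 369 days, extending the deadline to 31 August 2015.
The 21 November 2015 filing falls after the 31 August 2015 deadline; the claim is time-barred.

TIME-BARRED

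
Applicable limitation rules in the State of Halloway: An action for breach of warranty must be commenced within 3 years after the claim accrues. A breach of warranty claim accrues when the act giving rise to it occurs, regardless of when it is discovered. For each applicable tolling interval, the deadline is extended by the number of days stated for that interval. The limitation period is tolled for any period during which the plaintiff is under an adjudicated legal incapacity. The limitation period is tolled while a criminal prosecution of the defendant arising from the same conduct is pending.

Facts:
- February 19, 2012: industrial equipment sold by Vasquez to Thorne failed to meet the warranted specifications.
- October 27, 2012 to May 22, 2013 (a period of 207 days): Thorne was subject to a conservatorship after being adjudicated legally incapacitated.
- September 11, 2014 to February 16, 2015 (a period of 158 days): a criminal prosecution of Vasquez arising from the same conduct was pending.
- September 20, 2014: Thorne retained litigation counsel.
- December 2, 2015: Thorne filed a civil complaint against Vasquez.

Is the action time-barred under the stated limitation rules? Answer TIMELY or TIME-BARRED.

TIMELY

The claim accrued on February 19, 2012, when the wrongful act occurred.
The untolled deadline — 3 years after February 19, 2012 — is February 19, 2015.
Because the plaintiff's legal incapacity ran from October 27, 2012 to May 22, 2013, the deadline is extended by 207 days to September 14, 2015.
The pending criminal prosecution from September 11, 2014 to February 16, 2015 tolled the period for 158 days, extending the deadline to February 19, 2016.
Nothing else in the chronology tolls or restarts the period.
Filing on December 2, 2015 beat the February 19, 2016 deadline — the action is timely.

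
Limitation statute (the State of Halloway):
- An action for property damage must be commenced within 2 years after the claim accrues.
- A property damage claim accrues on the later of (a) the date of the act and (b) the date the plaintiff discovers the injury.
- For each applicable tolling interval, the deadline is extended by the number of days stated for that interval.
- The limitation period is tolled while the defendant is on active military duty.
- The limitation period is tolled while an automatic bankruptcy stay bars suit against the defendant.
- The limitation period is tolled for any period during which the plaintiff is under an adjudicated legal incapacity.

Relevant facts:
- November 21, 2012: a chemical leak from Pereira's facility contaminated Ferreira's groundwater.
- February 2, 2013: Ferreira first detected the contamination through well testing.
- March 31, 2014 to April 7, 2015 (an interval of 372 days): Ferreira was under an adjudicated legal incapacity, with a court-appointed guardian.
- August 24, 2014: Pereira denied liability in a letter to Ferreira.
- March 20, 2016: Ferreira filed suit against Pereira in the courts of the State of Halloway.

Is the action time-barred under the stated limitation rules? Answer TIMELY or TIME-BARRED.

The claim accrued on February 2, 2013 — the later of the November 21, 2012 act and the February 2, 2013 discovery.
2 years from February 2, 2013 is February 2, 2015.
The plaintiff's legal incapacity from March 31, 2014 to April 7, 2015 tolled the period for 372 days, extending the deadline to February 9, 2016.
The other events in the timeline have no effect on the limitation period under the stated rules.
Filing on March 20, 2016 missed the February 9, 2016 deadline — the action is time-barred.

TIME-BARRED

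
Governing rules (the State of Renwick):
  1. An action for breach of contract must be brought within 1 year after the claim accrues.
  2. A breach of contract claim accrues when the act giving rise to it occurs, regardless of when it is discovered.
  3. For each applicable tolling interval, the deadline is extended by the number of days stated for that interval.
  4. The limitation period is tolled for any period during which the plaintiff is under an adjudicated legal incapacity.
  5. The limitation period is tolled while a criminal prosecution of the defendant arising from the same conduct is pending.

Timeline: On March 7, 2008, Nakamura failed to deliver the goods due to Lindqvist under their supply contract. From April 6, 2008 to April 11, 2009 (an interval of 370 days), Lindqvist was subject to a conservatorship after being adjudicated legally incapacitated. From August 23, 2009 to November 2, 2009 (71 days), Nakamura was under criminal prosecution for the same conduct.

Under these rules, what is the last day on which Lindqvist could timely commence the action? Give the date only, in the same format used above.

May 22, 2010

The claim accrued on March 7, 2008, when the wrongful act occurred.
The untolled deadline — 1 year after March 7, 2008 — is March 7, 2009.
The period was tolled for 370 days by the plaintiff's legal incapacity (April 6, 2008 to April 11, 2009), pushing the deadline to March 12, 2010.
The pending criminal prosecution from August 23, 2009 to November 2, 2009 tolled the period for 71 days, extending the deadline to May 22, 2010.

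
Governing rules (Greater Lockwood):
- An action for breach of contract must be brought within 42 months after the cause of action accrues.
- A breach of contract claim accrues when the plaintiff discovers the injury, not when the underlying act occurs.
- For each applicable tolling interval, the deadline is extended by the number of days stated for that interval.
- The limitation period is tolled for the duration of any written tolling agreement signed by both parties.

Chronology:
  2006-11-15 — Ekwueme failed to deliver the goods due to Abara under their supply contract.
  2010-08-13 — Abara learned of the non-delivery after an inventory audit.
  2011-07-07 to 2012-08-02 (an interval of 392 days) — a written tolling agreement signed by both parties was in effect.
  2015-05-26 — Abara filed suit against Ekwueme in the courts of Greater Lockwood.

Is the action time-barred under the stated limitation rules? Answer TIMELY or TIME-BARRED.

TIME-BARRED

Under the discovery rule, the claim accrued on 2010-08-13, when Abara discovered the injury — not on the 2006-11-15 date of the underlying act.
The untolled deadline — 42 months after 2010-08-13 — is 2014-02-13.
The written tolling agreement from 2011-07-07 to 2012-08-02 tolled the period for 392 days, extending the deadline to 2015-03-12.
The 2015-05-26 filing falls after the 2015-03-12 deadline; the claim is time-barred.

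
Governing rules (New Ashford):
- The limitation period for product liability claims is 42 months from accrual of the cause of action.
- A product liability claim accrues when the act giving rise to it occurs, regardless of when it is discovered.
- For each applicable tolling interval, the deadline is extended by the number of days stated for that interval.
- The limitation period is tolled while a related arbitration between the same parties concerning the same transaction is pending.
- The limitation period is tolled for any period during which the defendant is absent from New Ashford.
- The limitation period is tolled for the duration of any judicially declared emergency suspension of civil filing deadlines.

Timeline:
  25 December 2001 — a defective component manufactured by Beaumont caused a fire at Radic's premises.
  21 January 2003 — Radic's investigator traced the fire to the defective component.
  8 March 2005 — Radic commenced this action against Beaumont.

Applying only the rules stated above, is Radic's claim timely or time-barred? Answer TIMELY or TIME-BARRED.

TIMELY

The claim accrued on 25 December 2001, when the wrongful act occurred; under the stated occurrence rule the 21 January 2003 discovery does not delay accrual.
Adding the 42 months base period to 25 December 2001 gives a deadline of 25 June 2005, before any tolling.
Radic filed on 8 March 2005, before the 25 June 2005 deadline, so the action is timely.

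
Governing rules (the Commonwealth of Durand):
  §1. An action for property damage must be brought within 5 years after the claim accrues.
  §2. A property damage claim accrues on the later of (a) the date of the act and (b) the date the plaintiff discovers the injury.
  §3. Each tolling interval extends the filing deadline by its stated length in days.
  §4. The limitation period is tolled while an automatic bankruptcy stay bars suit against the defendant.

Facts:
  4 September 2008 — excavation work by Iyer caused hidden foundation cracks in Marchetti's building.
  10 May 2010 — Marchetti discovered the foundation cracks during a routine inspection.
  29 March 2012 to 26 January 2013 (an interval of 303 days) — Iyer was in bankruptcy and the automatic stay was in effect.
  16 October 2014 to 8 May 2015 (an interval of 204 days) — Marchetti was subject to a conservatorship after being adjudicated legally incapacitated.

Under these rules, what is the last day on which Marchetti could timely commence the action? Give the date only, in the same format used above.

8 March 2016

The claim accrued on 10 May 2010 — the later of the 4 September 2008 act and the 10 May 2010 discovery.
Adding the 5 years base period to 10 May 2010 gives a deadline of 10 May 2015, before any tolling.
Because the automatic bankruptcy stay ran from 29 March 2012 to 26 January 2013, the deadline is extended by 303 days to 8 March 2016.
No stated provision tolls the period for the plaintiff's incapacity, so the interval from 16 October 2014 to 8 May 2015 has no effect on the deadline.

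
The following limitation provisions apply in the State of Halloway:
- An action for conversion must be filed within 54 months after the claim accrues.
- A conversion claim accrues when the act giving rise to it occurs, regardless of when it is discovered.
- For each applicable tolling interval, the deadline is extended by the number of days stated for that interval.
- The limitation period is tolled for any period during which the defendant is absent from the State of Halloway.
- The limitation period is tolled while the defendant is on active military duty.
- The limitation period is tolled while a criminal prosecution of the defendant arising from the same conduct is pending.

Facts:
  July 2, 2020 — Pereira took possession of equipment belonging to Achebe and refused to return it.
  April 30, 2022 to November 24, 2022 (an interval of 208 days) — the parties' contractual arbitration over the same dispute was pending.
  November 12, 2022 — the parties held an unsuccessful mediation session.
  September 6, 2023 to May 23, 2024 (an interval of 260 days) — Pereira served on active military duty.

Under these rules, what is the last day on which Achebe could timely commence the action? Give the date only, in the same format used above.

The limitation period began to run on July 2, 2020.
Adding the 54 months base period to July 2, 2020 gives a deadline of January 2, 2025, before any tolling.
The defendant's active military service from September 6, 2023 to May 23, 2024 tolled the period for 260 days, extending the deadline to September 19, 2025.
Although a pending arbitration ran from April 30, 2022 to November 24, 2022, the stated rules do not make that a tolling event, so it is disregarded.
The other events in the timeline have no effect on the limitation period under the stated rules.

September 19, 2025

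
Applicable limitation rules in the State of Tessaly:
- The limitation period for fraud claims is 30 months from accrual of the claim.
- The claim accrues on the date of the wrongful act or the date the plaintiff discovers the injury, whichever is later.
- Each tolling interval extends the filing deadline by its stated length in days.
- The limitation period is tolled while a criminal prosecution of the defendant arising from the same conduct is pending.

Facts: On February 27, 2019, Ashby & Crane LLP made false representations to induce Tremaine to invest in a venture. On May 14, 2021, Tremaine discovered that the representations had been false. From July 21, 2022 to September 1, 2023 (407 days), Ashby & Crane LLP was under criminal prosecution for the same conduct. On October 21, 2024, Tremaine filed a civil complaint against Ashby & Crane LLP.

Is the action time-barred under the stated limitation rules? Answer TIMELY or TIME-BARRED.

Because discovery on May 14, 2021 post-dates the February 27, 2019 act, accrual under the later-of rule falls on May 14, 2021.
The untolled deadline — 30 months after May 14, 2021 — is November 14, 2023.
Because the pending criminal prosecution ran from July 21, 2022 to September 1, 2023, the deadline is extended by 407 days to December 25, 2024.
Tremaine filed on October 21, 2024, before the December 25, 2024 deadline, so the action is timely.

TIMELY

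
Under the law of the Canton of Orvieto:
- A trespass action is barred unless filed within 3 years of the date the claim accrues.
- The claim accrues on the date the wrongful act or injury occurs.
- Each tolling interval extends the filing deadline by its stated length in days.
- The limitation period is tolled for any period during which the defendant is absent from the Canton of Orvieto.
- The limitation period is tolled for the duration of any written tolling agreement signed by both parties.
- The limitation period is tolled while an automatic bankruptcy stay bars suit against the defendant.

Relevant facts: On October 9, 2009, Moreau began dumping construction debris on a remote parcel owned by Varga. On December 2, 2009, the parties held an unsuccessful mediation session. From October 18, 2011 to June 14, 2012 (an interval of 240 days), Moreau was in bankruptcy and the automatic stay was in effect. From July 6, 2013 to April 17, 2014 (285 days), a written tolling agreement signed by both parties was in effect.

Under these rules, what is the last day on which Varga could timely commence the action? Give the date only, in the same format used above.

The claim accrued on October 9, 2009, when the wrongful act occurred.
Adding the 3 years base period to October 9, 2009 gives a deadline of October 9, 2012, before any tolling.
Because the automatic bankruptcy stay ran from October 18, 2011 to June 14, 2012, the deadline is extended by 240 days to June 6, 2013.
The written tolling agreement starting July 6, 2013 came too late — the period had run on June 6, 2013 — and so does not extend the deadline.
The other events in the timeline have no effect on the limitation period under the stated rules.

June 6, 2013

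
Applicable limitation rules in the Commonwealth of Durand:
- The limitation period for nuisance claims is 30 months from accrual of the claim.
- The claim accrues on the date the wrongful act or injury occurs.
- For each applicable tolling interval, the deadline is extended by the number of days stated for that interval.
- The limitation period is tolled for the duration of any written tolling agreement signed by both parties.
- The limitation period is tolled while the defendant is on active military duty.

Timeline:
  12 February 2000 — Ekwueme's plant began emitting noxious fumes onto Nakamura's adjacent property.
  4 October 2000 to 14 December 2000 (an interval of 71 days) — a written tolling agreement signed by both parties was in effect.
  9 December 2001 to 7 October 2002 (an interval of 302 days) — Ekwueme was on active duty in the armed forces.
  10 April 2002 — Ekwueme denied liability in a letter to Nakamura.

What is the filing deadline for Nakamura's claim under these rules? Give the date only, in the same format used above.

The claim accrued on 12 February 2000, when the wrongful act occurred.
Adding the 30 months base period to 12 February 2000 gives a deadline of 12 August 2002, before any tolling.
Because the written tolling agreement ran from 4 October 2000 to 14 December 2000, the deadline is extended by 71 days to 22 October 2002.
Because the defendant's active military service ran from 9 December 2001 to 7 October 2002, the deadline is extended by 302 days to 20 August 2003.
The other events in the timeline have no effect on the limitation period under the stated rules.

20 August 2003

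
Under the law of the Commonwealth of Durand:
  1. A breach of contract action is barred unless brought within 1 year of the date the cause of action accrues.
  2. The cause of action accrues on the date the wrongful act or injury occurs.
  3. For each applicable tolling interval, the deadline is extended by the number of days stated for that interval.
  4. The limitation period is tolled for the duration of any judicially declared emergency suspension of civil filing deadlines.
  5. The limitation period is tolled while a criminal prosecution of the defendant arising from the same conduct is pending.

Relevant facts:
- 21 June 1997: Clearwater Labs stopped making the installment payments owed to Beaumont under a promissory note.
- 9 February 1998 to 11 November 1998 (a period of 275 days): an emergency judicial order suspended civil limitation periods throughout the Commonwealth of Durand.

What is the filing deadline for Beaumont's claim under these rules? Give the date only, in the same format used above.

23 March 1999

The limitation period began to run on 21 June 1997.
The untolled deadline — 1 year after 21 June 1997 — is 21 June 1998.
Because the emergency suspension of filing deadlines ran from 9 February 1998 to 11 November 1998, the deadline is extended by 275 days to 23 March 1999.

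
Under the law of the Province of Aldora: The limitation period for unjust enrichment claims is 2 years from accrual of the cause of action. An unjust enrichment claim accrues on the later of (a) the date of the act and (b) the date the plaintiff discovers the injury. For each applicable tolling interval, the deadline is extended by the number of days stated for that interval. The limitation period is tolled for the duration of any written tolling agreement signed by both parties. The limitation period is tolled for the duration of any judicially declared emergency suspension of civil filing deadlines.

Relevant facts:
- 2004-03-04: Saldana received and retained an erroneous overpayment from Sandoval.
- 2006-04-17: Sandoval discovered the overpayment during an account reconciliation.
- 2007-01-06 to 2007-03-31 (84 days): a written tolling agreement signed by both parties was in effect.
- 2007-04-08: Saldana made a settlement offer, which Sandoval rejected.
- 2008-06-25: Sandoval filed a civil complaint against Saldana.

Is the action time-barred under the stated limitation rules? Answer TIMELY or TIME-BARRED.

Taking the later of the act (2004-03-04) and discovery (2006-04-17), the claim accrued on 2006-04-17.
2 years from 2006-04-17 is 2008-04-17.
Because the written tolling agreement ran from 2007-01-06 to 2007-03-31, the deadline is extended by 84 days to 2008-07-10.
Nothing else in the chronology tolls or restarts the period.
The 2008-06-25 filing precedes the 2008-07-10 deadline; the claim is timely.

TIMELY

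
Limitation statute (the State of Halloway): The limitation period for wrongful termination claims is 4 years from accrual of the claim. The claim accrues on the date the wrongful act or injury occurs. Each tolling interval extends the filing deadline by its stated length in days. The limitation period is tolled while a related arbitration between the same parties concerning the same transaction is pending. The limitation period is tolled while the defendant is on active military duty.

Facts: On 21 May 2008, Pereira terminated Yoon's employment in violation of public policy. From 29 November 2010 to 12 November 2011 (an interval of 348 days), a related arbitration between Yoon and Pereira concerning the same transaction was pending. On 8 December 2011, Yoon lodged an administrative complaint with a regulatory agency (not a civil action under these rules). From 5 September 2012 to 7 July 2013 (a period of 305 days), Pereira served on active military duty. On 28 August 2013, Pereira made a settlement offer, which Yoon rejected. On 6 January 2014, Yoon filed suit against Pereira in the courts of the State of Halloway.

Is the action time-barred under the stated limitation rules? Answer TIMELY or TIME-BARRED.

The limitation period began to run on 21 May 2008.
4 years from 21 May 2008 is 21 May 2012.
The pending related arbitration from 29 November 2010 to 12 November 2011 tolled the period for 348 days, extending the deadline to 4 May 2013.
The period was tolled for 305 days by the defendant's active military service (5 September 2012 to 7 July 2013), pushing the deadline to 5 March 2014.
None of the other events listed affects the running of the period under the stated rules.
Yoon filed on 6 January 2014, before the 5 March 2014 deadline, so the action is timely.

TIMELY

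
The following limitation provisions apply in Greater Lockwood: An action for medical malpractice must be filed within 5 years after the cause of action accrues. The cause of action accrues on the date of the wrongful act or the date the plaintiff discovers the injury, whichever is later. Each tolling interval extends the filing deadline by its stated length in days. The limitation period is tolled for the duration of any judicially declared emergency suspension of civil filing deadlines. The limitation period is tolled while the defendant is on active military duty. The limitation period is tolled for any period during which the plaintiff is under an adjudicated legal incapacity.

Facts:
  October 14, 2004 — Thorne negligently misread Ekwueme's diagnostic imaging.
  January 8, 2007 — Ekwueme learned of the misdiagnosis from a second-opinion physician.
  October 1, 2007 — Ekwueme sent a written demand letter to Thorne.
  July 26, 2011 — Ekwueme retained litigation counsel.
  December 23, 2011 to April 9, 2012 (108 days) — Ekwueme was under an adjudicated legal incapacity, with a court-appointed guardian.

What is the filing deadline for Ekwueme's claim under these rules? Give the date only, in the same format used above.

April 25, 2012

Because discovery on January 8, 2007 post-dates the October 14, 2004 act, accrual under the later-of rule falls on January 8, 2007.
The untolled deadline — 5 years after January 8, 2007 — is January 8, 2012.
The period was tolled for 108 days by the plaintiff's legal incapacity (December 23, 2011 to April 9, 2012), pushing the deadline to April 25, 2012.
The other events in the timeline have no effect on the limitation period under the stated rules.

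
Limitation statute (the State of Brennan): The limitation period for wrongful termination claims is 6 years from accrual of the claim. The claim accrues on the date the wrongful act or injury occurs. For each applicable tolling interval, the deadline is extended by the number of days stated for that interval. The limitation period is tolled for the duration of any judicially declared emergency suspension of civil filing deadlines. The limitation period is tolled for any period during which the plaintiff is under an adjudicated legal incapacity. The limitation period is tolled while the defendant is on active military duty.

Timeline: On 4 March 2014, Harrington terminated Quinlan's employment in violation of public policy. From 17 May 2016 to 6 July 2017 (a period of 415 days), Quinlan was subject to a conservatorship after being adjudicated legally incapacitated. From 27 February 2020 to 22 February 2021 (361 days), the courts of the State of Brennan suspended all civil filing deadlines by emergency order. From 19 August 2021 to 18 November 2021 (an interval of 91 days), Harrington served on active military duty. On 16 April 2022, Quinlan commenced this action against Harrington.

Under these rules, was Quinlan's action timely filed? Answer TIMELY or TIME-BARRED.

TIMELY

The limitation period began to run on 4 March 2014.
The untolled deadline — 6 years after 4 March 2014 — is 4 March 2020.
Because the plaintiff's legal incapacity ran from 17 May 2016 to 6 July 2017, the deadline is extended by 415 days to 23 April 2021.
The emergency suspension of filing deadlines from 27 February 2020 to 22 February 2021 tolled the period for 361 days, extending the deadline to 19 April 2022.
The period was tolled for 91 days by the defendant's active military service (19 August 2021 to 18 November 2021), pushing the deadline to 19 July 2022.
The 16 April 2022 filing precedes the 19 July 2022 deadline; the claim is timely.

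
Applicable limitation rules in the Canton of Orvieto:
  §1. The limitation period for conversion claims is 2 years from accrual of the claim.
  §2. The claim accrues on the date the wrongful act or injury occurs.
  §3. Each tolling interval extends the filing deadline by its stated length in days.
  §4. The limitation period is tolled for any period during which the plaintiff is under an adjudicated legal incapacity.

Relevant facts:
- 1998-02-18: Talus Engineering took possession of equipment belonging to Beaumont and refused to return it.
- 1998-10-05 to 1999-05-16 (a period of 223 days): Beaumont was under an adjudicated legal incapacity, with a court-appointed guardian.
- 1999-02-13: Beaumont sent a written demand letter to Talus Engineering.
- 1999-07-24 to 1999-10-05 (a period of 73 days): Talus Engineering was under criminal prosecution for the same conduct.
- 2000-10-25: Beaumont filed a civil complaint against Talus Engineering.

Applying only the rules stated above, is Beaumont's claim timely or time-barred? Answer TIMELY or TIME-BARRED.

TIME-BARRED

The limitation period began to run on 1998-02-18.
2 years from 1998-02-18 is 2000-02-18.
The period was tolled for 223 days by the plaintiff's legal incapacity (1998-10-05 to 1999-05-16), pushing the deadline to 2000-09-28.
Although a criminal prosecution ran from 1999-07-24 to 1999-10-05, the stated rules do not make that a tolling event, so it is disregarded.
The other events in the timeline have no effect on the limitation period under the stated rules.
Beaumont filed on 2000-10-25, after the 2000-09-28 deadline, so the action is time-barred.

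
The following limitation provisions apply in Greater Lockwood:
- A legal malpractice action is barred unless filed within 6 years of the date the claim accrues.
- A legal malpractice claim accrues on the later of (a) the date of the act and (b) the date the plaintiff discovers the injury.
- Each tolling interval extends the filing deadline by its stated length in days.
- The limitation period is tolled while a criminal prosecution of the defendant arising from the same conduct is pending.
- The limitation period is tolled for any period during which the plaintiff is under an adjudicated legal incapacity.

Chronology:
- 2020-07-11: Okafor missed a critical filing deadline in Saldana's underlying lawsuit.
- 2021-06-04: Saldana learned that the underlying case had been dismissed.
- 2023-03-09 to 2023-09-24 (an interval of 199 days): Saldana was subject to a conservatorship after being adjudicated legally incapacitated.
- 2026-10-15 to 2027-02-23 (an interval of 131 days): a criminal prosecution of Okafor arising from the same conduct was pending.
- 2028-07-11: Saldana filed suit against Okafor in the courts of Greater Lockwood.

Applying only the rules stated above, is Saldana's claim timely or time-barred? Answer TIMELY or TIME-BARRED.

The claim accrued on 2021-06-04 — the later of the 2020-07-11 act and the 2021-06-04 discovery.
The untolled deadline — 6 years after 2021-06-04 — is 2027-06-04.
The plaintiff's legal incapacity from 2023-03-09 to 2023-09-24 tolled the period for 199 days, extending the deadline to 2027-12-20.
The period was tolled for 131 days by the pending criminal prosecution (2026-10-15 to 2027-02-23), pushing the deadline to 2028-04-29.
Saldana filed on 2028-07-11, after the 2028-04-29 deadline, so the action is time-barred.

TIME-BARRED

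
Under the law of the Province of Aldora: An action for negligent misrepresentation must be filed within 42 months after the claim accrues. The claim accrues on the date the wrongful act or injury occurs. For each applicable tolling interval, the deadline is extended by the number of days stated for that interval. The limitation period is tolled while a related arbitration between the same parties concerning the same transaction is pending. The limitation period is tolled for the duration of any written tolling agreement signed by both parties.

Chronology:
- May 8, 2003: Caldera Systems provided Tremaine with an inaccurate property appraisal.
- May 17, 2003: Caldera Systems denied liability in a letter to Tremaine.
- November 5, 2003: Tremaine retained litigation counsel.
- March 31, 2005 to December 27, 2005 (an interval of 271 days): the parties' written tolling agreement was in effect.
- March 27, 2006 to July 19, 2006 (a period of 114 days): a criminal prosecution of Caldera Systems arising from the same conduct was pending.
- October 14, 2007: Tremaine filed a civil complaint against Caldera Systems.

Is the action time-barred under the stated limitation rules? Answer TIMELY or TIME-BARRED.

The limitation period began to run on May 8, 2003.
42 months from May 8, 2003 is November 8, 2006.
The written tolling agreement from March 31, 2005 to December 27, 2005 tolled the period for 271 days, extending the deadline to August 6, 2007.
Although a criminal prosecution ran from March 27, 2006 to July 19, 2006, the stated rules do not make that a tolling event, so it is disregarded.
The other events in the timeline have no effect on the limitation period under the stated rules.
Filing on October 14, 2007 missed the August 6, 2007 deadline — the action is time-barred.

TIME-BARRED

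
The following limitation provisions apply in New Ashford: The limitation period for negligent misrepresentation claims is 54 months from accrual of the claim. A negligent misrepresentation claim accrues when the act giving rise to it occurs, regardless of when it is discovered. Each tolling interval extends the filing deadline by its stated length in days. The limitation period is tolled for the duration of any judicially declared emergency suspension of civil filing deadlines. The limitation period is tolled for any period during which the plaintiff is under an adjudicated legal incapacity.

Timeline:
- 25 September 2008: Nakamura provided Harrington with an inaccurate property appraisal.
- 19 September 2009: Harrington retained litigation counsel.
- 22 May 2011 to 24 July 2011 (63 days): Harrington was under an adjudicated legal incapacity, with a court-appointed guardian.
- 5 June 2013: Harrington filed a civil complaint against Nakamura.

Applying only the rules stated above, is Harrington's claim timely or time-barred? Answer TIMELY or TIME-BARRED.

The claim accrued on 25 September 2008, the date of the act.
The untolled deadline — 54 months after 25 September 2008 — is 25 March 2013.
Because the plaintiff's legal incapacity ran from 22 May 2011 to 24 July 2011, the deadline is extended by 63 days to 27 May 2013.
Nothing else in the chronology tolls or restarts the period.
Harrington filed on 5 June 2013, after the 27 May 2013 deadline, so the action is time-barred.

TIME-BARRED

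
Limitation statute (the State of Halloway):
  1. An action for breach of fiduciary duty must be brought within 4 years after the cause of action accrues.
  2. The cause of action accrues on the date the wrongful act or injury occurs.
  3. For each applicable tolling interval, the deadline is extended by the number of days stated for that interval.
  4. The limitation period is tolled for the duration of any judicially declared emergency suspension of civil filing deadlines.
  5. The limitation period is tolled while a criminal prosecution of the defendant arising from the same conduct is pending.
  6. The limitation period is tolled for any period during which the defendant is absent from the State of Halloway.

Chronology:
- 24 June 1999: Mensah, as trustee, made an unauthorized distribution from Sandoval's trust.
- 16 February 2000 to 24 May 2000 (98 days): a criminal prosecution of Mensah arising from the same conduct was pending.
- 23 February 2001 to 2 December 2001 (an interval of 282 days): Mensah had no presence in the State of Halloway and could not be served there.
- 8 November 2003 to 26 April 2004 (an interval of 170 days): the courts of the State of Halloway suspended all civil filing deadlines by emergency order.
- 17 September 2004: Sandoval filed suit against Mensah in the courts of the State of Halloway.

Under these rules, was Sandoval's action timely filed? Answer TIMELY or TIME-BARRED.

The limitation period began to run on 24 June 1999.
Adding the 4 years base period to 24 June 1999 gives a deadline of 24 June 2003, before any tolling.
The period was tolled for 98 days by the pending criminal prosecution (16 February 2000 to 24 May 2000), pushing the deadline to 30 September 2003.
The defendant's absence from the jurisdiction from 23 February 2001 to 2 December 2001 tolled the period for 282 days, extending the deadline to 8 July 2004.
The emergency suspension of filing deadlines from 8 November 2003 to 26 April 2004 tolled the period for 170 days, extending the deadline to 25 December 2004.
Filing on 17 September 2004 beat the 25 December 2004 deadline — the action is timely.

TIMELY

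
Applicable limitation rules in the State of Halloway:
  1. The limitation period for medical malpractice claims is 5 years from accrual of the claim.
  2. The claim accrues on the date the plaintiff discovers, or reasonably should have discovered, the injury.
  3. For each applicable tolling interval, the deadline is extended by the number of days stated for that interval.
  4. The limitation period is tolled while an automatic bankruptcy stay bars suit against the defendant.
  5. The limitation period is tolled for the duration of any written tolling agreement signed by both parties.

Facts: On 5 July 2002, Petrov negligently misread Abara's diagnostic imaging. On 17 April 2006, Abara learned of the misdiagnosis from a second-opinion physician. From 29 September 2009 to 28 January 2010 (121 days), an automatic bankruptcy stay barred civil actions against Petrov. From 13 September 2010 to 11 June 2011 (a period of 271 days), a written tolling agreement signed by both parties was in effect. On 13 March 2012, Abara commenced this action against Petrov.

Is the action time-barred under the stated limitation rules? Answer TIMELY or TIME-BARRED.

The claim did not accrue until Abara discovered the injury on 17 April 2006; the 5 July 2002 act date does not start the clock under the stated rule.
The untolled deadline — 5 years after 17 April 2006 — is 17 April 2011.
Because the automatic bankruptcy stay ran from 29 September 2009 to 28 January 2010, the deadline is extended by 121 days to 16 August 2011.
The written tolling agreement from 13 September 2010 to 11 June 2011 tolled the period for 271 days, extending the deadline to 13 May 2012.
The 13 March 2012 filing precedes the 13 May 2012 deadline; the claim is timely.

TIMELY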